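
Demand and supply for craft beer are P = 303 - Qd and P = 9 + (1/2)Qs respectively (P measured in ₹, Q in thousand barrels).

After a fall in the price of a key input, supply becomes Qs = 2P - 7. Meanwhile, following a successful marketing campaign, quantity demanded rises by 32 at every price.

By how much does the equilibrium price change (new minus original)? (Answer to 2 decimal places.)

+7.00

Original equilibrium: 303 - P = 2P - 18 gives 321 = 3P, so P = 107 and Q = 196.
The new curves are Qd = 335 - P (demand) and Qs = 2P - 7 (supply).
Equate the new curves: 335 - P = 2P - 7, giving 342 = 3P, P = 114, Q = 221.
ΔP = 114 − 107 = +7.00.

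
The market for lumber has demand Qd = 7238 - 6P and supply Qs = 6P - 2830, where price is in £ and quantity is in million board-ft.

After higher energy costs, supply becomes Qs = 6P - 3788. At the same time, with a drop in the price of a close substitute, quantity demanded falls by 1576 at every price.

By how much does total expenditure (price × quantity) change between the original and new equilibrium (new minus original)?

Original equilibrium: 7238 - 6P = 6P - 2830 gives 10068 = 12P, so P = 839 and Q = 2204.
With the change applied: demand Qd = 5662 - 6P, supply Qs = 6P - 3788.
New equilibrium: 5662 - 6P = 6P - 3788 ⇒ 9450 = 12P ⇒ P = 787.5, Q = 937.
Expenditure moves from 839×2204 = 1849156 to 787.5×937 = 737887.5; change = -1111268.5.

-1111268.5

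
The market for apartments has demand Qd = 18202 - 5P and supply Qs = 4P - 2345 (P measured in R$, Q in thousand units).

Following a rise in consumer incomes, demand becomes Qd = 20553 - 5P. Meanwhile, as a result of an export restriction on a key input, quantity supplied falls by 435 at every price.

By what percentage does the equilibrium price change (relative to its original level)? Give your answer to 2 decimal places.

+13.56

Initially, 18202 - 5P = 4P - 2345, so 20547 = 9P and P = 2283, Q = 6787.
With the change applied: demand Qd = 20553 - 5P, supply Qs = 4P - 2780.
Setting them equal: 20553 - 5P = 4P - 2780 → 23333 = 9P, so P = 23333/9 ≈ 2592.5556 and Q = 68312/9 ≈ 7590.2222.
%ΔP = (2592.5556 − 2283) / 2283 × 100 = +13.56%.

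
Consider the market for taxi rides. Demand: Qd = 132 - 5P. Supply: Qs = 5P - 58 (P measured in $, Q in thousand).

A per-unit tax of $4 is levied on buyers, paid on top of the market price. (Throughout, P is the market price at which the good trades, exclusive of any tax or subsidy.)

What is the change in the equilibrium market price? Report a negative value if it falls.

-2

Initially, 132 - 5P = 5P - 58, so 190 = 10P and P = 19, Q = 37.
Since buyers pay the price plus the tax, the effective demand curve becomes Qd = 112 - 5P.
Clearing the new market: 112 - 5P = 5P - 58, so P = 17 and Q = 27.
ΔP = 17 − 19 = -2.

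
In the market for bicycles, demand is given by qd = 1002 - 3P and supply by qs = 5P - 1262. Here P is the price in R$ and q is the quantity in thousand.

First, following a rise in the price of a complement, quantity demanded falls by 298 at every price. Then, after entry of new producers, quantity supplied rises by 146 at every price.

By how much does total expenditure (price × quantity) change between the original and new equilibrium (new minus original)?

Original equilibrium: 1002 - 3P = 5P - 1262 gives 2264 = 8P, so P = 283 and q = 153.
The new curves are qd = 704 - 3P (demand) and qs = 5P - 1116 (supply).
Clearing the new market: 704 - 3P = 5P - 1116, so P = 227.5 and q = 21.5.
Expenditure moves from 283×153 = 43299 to 227.5×21.5 = 4891.25; change = -38407.75.

-38407.75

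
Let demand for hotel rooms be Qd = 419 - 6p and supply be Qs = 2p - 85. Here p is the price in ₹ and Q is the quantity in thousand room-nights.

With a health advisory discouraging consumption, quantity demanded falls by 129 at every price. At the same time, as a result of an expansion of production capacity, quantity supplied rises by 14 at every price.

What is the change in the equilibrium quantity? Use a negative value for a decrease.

-21.75

Before the shock: 419 - 6p = 2p - 85 ⇒ 504 = 8p ⇒ p = 63, Q = 41.
The new curves are Qd = 290 - 6p (demand) and Qs = 2p - 71 (supply).
New equilibrium: 290 - 6p = 2p - 71 ⇒ 361 = 8p ⇒ p = 45.125, Q = 19.25.
ΔQ = 19.25 − 41 = -21.75.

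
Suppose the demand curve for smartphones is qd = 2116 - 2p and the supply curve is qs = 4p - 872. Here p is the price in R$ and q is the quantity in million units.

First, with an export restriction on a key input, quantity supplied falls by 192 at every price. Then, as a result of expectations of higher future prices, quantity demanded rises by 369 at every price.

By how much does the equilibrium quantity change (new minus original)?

Solve the original market: 2116 - 2p = 4p - 872, hence p = 498 and q = 1120.
After the shift, demand is qd = 2485 - 2p and supply is qs = 4p - 1064.
Equate the new curves: 2485 - 2p = 4p - 1064, giving 3549 = 6p, p = 591.5, q = 1302.
Δq = 1302 − 1120 = +182.

+182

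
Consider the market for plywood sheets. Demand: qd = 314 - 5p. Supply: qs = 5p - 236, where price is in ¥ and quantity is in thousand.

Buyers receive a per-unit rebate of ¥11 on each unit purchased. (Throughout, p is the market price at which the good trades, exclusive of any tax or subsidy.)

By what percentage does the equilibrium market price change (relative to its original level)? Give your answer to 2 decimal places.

+10.00

Before the shock: 314 - 5p = 5p - 236 ⇒ 550 = 10p ⇒ p = 55, q = 39.
Since buyers' out-of-pocket price is the market price minus the rebate, the effective demand curve becomes qd = 369 - 5p.
Equate the new curves: 369 - 5p = 5p - 236, giving 605 = 10p, p = 60.5, q = 66.5.
%Δp = (60.5 − 55) / 55 × 100 = +10.00%.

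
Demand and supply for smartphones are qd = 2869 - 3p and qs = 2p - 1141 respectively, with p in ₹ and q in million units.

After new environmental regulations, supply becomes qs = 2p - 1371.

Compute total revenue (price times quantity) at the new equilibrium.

275600

Before the shock: 2869 - 3p = 2p - 1141 ⇒ 4010 = 5p ⇒ p = 802, q = 463.
The new curves are qd = 2869 - 3p (demand) and qs = 2p - 1371 (supply).
Setting them equal: 2869 - 3p = 2p - 1371 → 4240 = 5p, so p = 848 and q = 325.
New expenditure = 848 × 325 = 275600.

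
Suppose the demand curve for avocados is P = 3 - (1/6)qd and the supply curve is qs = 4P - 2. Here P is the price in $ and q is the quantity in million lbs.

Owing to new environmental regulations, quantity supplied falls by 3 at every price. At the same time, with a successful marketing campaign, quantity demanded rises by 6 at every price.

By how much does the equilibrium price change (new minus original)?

+0.9

Before the shock: 18 - 6P = 4P - 2 ⇒ 20 = 10P ⇒ P = 2, q = 6.
After the shift, demand is qd = 24 - 6P and supply is qs = 4P - 5.
Clearing the new market: 24 - 6P = 4P - 5, so P = 2.9 and q = 6.6.
ΔP = 2.9 − 2 = +0.9.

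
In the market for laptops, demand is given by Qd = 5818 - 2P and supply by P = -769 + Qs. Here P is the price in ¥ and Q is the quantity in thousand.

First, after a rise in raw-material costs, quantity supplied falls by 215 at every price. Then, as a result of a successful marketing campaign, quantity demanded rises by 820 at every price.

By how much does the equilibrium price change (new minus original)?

Original equilibrium: 5818 - 2P = P + 769 gives 5049 = 3P, so P = 1683 and Q = 2452.
With the change applied: demand Qd = 6638 - 2P, supply Qs = P + 554.
Setting them equal: 6638 - 2P = P + 554 → 6084 = 3P, so P = 2028 and Q = 2582.
ΔP = 2028 − 1683 = +345.

+345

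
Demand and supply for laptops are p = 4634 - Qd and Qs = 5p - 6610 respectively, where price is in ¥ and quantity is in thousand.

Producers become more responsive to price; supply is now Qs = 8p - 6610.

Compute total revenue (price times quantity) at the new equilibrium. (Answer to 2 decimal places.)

Solve the original market: 4634 - p = 5p - 6610, hence p = 1874 and Q = 2760.
The new curves are Qd = 4634 - p (demand) and Qs = 8p - 6610 (supply).
Clearing the new market: 4634 - p = 8p - 6610, so p = 3748/3 ≈ 1249.3333 and Q = 10154/3 ≈ 3384.6667.
New expenditure = 1249.3333 × 3384.6667 = 4228576.89.

4228576.89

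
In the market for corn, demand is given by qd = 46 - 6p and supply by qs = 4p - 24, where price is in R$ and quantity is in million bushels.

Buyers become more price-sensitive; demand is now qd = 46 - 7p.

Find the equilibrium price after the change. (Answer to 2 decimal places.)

6.36

Solve the original market: 46 - 6p = 4p - 24, hence p = 7 and q = 4.
The new curves are qd = 46 - 7p (demand) and qs = 4p - 24 (supply).
Setting them equal: 46 - 7p = 4p - 24 → 70 = 11p, so p = 70/11 ≈ 6.3636 and q = 16/11 ≈ 1.4545.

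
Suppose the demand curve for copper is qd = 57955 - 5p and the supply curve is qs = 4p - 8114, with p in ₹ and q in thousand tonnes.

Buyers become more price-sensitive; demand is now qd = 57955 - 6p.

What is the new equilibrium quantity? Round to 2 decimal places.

18313.60

Solve the original market: 57955 - 5p = 4p - 8114, hence p = 7341 and q = 21250.
The new curves are qd = 57955 - 6p (demand) and qs = 4p - 8114 (supply).
Equate the new curves: 57955 - 6p = 4p - 8114, giving 66069 = 10p, p = 6606.9, q = 18313.6.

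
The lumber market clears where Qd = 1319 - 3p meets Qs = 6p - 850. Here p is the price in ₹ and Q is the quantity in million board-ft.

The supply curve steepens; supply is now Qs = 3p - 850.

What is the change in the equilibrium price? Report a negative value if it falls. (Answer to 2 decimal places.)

Initially, 1319 - 3p = 6p - 850, so 2169 = 9p and p = 241, Q = 596.
The new curves are Qd = 1319 - 3p (demand) and Qs = 3p - 850 (supply).
Setting them equal: 1319 - 3p = 3p - 850 → 2169 = 6p, so p = 361.5 and Q = 234.5.
Δp = 361.5 − 241 = +120.50.

+120.50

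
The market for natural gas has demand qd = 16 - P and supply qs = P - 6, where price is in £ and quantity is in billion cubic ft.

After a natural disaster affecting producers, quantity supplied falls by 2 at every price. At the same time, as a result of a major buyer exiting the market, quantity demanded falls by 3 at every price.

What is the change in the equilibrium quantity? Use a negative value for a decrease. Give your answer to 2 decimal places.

Before the shock: 16 - P = P - 6 ⇒ 22 = 2P ⇒ P = 11, q = 5.
With the change applied: demand qd = 13 - P, supply qs = P - 8.
Clearing the new market: 13 - P = P - 8, so P = 10.5 and q = 2.5.
Δq = 2.5 − 5 = -2.50.

-2.50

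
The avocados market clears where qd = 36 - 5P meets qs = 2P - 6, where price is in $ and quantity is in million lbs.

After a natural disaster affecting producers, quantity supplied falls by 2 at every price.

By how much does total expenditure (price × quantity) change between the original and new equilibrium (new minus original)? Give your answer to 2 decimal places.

-7.27

Initially, 36 - 5P = 2P - 6, so 42 = 7P and P = 6, q = 6.
After the shift, demand is qd = 36 - 5P and supply is qs = 2P - 8.
Equate the new curves: 36 - 5P = 2P - 8, giving 44 = 7P, P = 44/7 ≈ 6.2857, q = 32/7 ≈ 4.5714.
Expenditure moves from 6×6 = 36 to 6.2857×4.5714 = 28.7347; change = -7.27.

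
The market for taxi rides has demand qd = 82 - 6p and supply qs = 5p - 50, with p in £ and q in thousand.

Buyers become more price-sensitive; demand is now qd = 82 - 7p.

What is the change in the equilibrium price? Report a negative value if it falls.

-1

Original equilibrium: 82 - 6p = 5p - 50 gives 132 = 11p, so p = 12 and q = 10.
With the change applied: demand qd = 82 - 7p, supply qs = 5p - 50.
New equilibrium: 82 - 7p = 5p - 50 ⇒ 132 = 12p ⇒ p = 11, q = 5.
Δp = 11 − 12 = -1.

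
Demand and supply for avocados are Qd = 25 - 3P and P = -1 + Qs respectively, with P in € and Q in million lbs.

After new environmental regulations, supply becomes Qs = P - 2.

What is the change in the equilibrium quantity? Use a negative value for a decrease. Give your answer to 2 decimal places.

-2.25

Before the shock: 25 - 3P = P + 1 ⇒ 24 = 4P ⇒ P = 6, Q = 7.
After the shift, demand is Qd = 25 - 3P and supply is Qs = P - 2.
Clearing the new market: 25 - 3P = P - 2, so P = 6.75 and Q = 4.75.
ΔQ = 4.75 − 7 = -2.25.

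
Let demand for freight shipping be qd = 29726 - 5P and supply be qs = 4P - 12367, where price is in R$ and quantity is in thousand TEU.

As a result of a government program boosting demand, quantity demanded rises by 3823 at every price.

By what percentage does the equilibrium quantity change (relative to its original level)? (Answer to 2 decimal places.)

Original equilibrium: 29726 - 5P = 4P - 12367 gives 42093 = 9P, so P = 4677 and q = 6341.
With the change applied: demand qd = 33549 - 5P, supply qs = 4P - 12367.
Setting them equal: 33549 - 5P = 4P - 12367 → 45916 = 9P, so P = 45916/9 ≈ 5101.7778 and q = 72361/9 ≈ 8040.1111.
%Δq = (8040.1111 − 6341) / 6341 × 100 = +26.80%.

+26.80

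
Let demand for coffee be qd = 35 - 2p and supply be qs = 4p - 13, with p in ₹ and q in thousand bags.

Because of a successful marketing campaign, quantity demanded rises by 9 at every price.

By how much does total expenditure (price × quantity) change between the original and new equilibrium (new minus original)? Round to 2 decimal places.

Initially, 35 - 2p = 4p - 13, so 48 = 6p and p = 8, q = 19.
The new curves are qd = 44 - 2p (demand) and qs = 4p - 13 (supply).
Setting them equal: 44 - 2p = 4p - 13 → 57 = 6p, so p = 9.5 and q = 25.
Expenditure moves from 8×19 = 152 to 9.5×25 = 237.5; change = +85.50.

+85.50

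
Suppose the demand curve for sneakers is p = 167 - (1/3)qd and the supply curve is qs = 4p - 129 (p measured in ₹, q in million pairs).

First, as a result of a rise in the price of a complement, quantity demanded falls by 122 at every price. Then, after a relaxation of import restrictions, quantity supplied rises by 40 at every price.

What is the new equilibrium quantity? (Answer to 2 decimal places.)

Original equilibrium: 501 - 3p = 4p - 129 gives 630 = 7p, so p = 90 and q = 231.
The new curves are qd = 379 - 3p (demand) and qs = 4p - 89 (supply).
New equilibrium: 379 - 3p = 4p - 89 ⇒ 468 = 7p ⇒ p = 468/7 ≈ 66.8571, q = 1249/7 ≈ 178.4286.

178.43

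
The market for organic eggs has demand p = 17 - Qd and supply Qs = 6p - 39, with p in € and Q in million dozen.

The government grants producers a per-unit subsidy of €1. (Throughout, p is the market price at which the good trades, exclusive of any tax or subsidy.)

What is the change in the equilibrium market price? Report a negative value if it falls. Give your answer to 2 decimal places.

-0.86

Before the shock: 17 - p = 6p - 39 ⇒ 56 = 7p ⇒ p = 8, Q = 9.
Since sellers receive the price plus the subsidy, the effective supply curve becomes Qs = 6p - 33.
New equilibrium: 17 - p = 6p - 33 ⇒ 50 = 7p ⇒ p = 50/7 ≈ 7.1429, Q = 69/7 ≈ 9.8571.
Δp = 7.1429 − 8 = -0.86.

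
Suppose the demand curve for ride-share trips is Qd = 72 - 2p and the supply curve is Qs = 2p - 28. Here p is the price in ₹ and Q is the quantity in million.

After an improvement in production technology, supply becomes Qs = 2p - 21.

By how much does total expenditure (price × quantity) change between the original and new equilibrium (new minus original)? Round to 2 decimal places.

Solve the original market: 72 - 2p = 2p - 28, hence p = 25 and Q = 22.
The new curves are Qd = 72 - 2p (demand) and Qs = 2p - 21 (supply).
Clearing the new market: 72 - 2p = 2p - 21, so p = 23.25 and Q = 25.5.
Expenditure moves from 25×22 = 550 to 23.25×25.5 = 592.875; change = +42.88.

+42.88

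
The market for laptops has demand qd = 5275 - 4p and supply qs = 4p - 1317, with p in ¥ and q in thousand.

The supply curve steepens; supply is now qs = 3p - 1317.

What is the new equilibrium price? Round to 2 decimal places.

Original equilibrium: 5275 - 4p = 4p - 1317 gives 6592 = 8p, so p = 824 and q = 1979.
The shock moves the curves to qd = 5275 - 4p and qs = 3p - 1317.
Equate the new curves: 5275 - 4p = 3p - 1317, giving 6592 = 7p, p = 6592/7 ≈ 941.7143, q = 10557/7 ≈ 1508.1429.

941.71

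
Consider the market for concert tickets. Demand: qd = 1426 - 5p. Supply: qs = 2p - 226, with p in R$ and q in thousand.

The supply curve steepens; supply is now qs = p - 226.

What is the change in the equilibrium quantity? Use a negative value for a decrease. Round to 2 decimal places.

-196.67

Original equilibrium: 1426 - 5p = 2p - 226 gives 1652 = 7p, so p = 236 and q = 246.
After the shift, demand is qd = 1426 - 5p and supply is qs = p - 226.
Setting them equal: 1426 - 5p = p - 226 → 1652 = 6p, so p = 826/3 ≈ 275.3333 and q = 148/3 ≈ 49.3333.
Δq = 49.3333 − 246 = -196.67.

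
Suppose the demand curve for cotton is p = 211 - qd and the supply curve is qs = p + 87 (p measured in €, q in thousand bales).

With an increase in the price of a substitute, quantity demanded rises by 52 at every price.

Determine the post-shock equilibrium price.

Before the shock: 211 - p = p + 87 ⇒ 124 = 2p ⇒ p = 62, q = 149.
The new curves are qd = 263 - p (demand) and qs = p + 87 (supply).
New equilibrium: 263 - p = p + 87 ⇒ 176 = 2p ⇒ p = 88, q = 175.

88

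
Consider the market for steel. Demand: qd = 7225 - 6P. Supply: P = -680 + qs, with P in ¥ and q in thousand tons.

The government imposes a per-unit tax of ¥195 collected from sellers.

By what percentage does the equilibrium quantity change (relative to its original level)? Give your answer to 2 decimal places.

Original equilibrium: 7225 - 6P = P + 680 gives 6545 = 7P, so P = 935 and q = 1615.
Since sellers keep the price net of the tax, the effective supply curve becomes qs = P + 485.
Clearing the new market: 7225 - 6P = P + 485, so P = 6740/7 ≈ 962.8571 and q = 10135/7 ≈ 1447.8571.
%Δq = (1447.8571 − 1615) / 1615 × 100 = -10.35%.

-10.35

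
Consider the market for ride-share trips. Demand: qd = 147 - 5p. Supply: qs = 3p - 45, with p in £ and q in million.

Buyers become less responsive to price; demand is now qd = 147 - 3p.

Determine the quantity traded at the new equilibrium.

Original equilibrium: 147 - 5p = 3p - 45 gives 192 = 8p, so p = 24 and q = 27.
The shock moves the curves to qd = 147 - 3p and qs = 3p - 45.
New equilibrium: 147 - 3p = 3p - 45 ⇒ 192 = 6p ⇒ p = 32, q = 51.

51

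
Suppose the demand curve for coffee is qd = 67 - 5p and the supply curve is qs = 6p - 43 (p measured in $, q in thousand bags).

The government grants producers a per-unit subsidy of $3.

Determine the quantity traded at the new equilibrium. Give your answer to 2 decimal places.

Initially, 67 - 5p = 6p - 43, so 110 = 11p and p = 10, q = 17.
Since sellers receive the price plus the subsidy, the effective supply curve becomes qs = 6p - 25.
Clearing the new market: 67 - 5p = 6p - 25, so p = 92/11 ≈ 8.3636 and q = 277/11 ≈ 25.1818.

25.18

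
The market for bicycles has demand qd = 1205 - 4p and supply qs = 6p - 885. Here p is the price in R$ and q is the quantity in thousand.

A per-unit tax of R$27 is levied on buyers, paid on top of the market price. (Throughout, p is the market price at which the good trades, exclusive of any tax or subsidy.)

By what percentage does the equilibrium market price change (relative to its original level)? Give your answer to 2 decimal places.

-5.17

Initially, 1205 - 4p = 6p - 885, so 2090 = 10p and p = 209, q = 369.
Since buyers pay the price plus the tax, the effective demand curve becomes qd = 1097 - 4p.
Setting them equal: 1097 - 4p = 6p - 885 → 1982 = 10p, so p = 198.2 and q = 304.2.
%Δp = (198.2 − 209) / 209 × 100 = -5.17%.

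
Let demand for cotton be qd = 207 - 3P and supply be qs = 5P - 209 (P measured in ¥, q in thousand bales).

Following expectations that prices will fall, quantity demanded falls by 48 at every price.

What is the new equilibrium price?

Initially, 207 - 3P = 5P - 209, so 416 = 8P and P = 52, q = 51.
The new curves are qd = 159 - 3P (demand) and qs = 5P - 209 (supply).
Clearing the new market: 159 - 3P = 5P - 209, so P = 46 and q = 21.

46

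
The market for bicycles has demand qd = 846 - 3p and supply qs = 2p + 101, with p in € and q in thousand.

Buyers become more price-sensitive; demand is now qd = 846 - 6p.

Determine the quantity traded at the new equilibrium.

287.25

Original equilibrium: 846 - 3p = 2p + 101 gives 745 = 5p, so p = 149 and q = 399.
With the change applied: demand qd = 846 - 6p, supply qs = 2p + 101.
Clearing the new market: 846 - 6p = 2p + 101, so p = 93.125 and q = 287.25.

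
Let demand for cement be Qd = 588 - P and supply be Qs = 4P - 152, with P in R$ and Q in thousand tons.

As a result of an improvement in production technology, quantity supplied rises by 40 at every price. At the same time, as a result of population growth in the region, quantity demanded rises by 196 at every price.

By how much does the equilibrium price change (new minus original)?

Original equilibrium: 588 - P = 4P - 152 gives 740 = 5P, so P = 148 and Q = 440.
After the shift, demand is Qd = 784 - P and supply is Qs = 4P - 112.
Clearing the new market: 784 - P = 4P - 112, so P = 179.2 and Q = 604.8.
ΔP = 179.2 − 148 = +31.2.

+31.2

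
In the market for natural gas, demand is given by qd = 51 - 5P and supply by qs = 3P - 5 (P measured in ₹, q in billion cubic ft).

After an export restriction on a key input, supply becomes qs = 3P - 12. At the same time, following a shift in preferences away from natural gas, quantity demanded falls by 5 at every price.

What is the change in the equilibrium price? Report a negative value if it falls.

+0.25

Original equilibrium: 51 - 5P = 3P - 5 gives 56 = 8P, so P = 7 and q = 16.
The new curves are qd = 46 - 5P (demand) and qs = 3P - 12 (supply).
New equilibrium: 46 - 5P = 3P - 12 ⇒ 58 = 8P ⇒ P = 7.25, q = 9.75.
ΔP = 7.25 − 7 = +0.25.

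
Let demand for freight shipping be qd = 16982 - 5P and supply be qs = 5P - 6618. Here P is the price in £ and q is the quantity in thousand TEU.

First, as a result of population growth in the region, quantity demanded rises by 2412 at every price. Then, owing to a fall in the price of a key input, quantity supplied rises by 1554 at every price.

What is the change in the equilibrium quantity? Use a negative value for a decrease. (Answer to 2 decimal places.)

Initially, 16982 - 5P = 5P - 6618, so 23600 = 10P and P = 2360, q = 5182.
After the shift, demand is qd = 19394 - 5P and supply is qs = 5P - 5064.
Setting them equal: 19394 - 5P = 5P - 5064 → 24458 = 10P, so P = 2445.8 and q = 7165.
Δq = 7165 − 5182 = +1983.00.

+1983.00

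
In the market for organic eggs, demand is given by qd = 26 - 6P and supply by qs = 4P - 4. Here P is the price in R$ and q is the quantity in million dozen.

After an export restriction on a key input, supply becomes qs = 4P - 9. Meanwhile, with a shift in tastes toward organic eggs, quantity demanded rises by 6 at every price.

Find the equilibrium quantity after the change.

Initially, 26 - 6P = 4P - 4, so 30 = 10P and P = 3, q = 8.
The shock moves the curves to qd = 32 - 6P and qs = 4P - 9.
Equate the new curves: 32 - 6P = 4P - 9, giving 41 = 10P, P = 4.1, q = 7.4.

7.4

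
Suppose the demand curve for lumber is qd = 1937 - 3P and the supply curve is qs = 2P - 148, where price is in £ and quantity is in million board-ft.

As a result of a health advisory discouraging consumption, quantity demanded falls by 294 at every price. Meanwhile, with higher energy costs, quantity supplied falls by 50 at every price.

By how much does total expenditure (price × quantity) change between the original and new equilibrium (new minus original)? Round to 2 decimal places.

Before the shock: 1937 - 3P = 2P - 148 ⇒ 2085 = 5P ⇒ P = 417, q = 686.
With the change applied: demand qd = 1643 - 3P, supply qs = 2P - 198.
Equate the new curves: 1643 - 3P = 2P - 198, giving 1841 = 5P, P = 368.2, q = 538.4.
Expenditure moves from 417×686 = 286062 to 368.2×538.4 = 198238.88; change = -87823.12.

-87823.12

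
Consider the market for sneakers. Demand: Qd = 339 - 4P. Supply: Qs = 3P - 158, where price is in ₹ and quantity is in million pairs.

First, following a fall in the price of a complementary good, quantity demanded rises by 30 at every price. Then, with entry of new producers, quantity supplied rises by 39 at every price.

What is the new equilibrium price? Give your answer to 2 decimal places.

69.71

Initially, 339 - 4P = 3P - 158, so 497 = 7P and P = 71, Q = 55.
The new curves are Qd = 369 - 4P (demand) and Qs = 3P - 119 (supply).
Clearing the new market: 369 - 4P = 3P - 119, so P = 488/7 ≈ 69.7143 and Q = 631/7 ≈ 90.1429.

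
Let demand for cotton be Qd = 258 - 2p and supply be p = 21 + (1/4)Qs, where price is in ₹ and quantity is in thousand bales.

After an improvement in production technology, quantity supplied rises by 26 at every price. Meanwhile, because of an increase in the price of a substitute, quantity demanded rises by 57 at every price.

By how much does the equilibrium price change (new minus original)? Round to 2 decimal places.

+5.17

Before the shock: 258 - 2p = 4p - 84 ⇒ 342 = 6p ⇒ p = 57, Q = 144.
The new curves are Qd = 315 - 2p (demand) and Qs = 4p - 58 (supply).
Equate the new curves: 315 - 2p = 4p - 58, giving 373 = 6p, p = 373/6 ≈ 62.1667, Q = 572/3 ≈ 190.6667.
Δp = 62.1667 − 57 = +5.17.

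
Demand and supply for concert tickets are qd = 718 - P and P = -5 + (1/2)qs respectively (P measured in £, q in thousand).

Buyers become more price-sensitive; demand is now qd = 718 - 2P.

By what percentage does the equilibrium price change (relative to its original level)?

-25

Initially, 718 - P = 2P + 10, so 708 = 3P and P = 236, q = 482.
The new curves are qd = 718 - 2P (demand) and qs = 2P + 10 (supply).
Clearing the new market: 718 - 2P = 2P + 10, so P = 177 and q = 364.
%ΔP = (177 − 236) / 236 × 100 = -25%.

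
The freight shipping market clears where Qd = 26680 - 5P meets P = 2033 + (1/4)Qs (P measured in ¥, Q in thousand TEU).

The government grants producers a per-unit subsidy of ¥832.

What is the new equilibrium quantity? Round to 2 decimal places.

Solve the original market: 26680 - 5P = 4P - 8132, hence P = 3868 and Q = 7340.
Since sellers receive the price plus the subsidy, the effective supply curve becomes Qs = 4P - 4804.
Clearing the new market: 26680 - 5P = 4P - 4804, so P = 31484/9 ≈ 3498.2222 and Q = 82700/9 ≈ 9188.8889.

9188.89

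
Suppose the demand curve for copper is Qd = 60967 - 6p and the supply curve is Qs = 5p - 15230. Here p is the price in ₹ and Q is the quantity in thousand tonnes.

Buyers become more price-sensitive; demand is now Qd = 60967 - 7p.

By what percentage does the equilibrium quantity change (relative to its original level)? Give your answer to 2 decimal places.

-14.87

Before the shock: 60967 - 6p = 5p - 15230 ⇒ 76197 = 11p ⇒ p = 6927, Q = 19405.
The new curves are Qd = 60967 - 7p (demand) and Qs = 5p - 15230 (supply).
Clearing the new market: 60967 - 7p = 5p - 15230, so p = 6349.75 and Q = 16518.75.
%ΔQ = (16518.75 − 19405) / 19405 × 100 = -14.87%.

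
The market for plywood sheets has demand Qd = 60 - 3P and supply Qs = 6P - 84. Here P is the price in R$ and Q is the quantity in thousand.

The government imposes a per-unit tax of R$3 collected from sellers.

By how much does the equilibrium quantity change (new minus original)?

Original equilibrium: 60 - 3P = 6P - 84 gives 144 = 9P, so P = 16 and Q = 12.
Since sellers keep the price net of the tax, the effective supply curve becomes Qs = 6P - 102.
Clearing the new market: 60 - 3P = 6P - 102, so P = 18 and Q = 6.
ΔQ = 6 − 12 = -6.

-6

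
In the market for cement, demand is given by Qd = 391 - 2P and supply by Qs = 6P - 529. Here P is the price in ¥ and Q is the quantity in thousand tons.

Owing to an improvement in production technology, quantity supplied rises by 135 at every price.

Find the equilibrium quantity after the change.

Initially, 391 - 2P = 6P - 529, so 920 = 8P and P = 115, Q = 161.
After the shift, demand is Qd = 391 - 2P and supply is Qs = 6P - 394.
New equilibrium: 391 - 2P = 6P - 394 ⇒ 785 = 8P ⇒ P = 98.125, Q = 194.75.

194.75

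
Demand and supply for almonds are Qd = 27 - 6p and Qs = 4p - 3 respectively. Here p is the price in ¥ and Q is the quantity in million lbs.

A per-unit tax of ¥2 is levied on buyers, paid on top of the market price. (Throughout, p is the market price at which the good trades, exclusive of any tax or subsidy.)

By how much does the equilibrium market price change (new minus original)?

-1.2

Before the shock: 27 - 6p = 4p - 3 ⇒ 30 = 10p ⇒ p = 3, Q = 9.
Since buyers pay the price plus the tax, the effective demand curve becomes Qd = 15 - 6p.
Setting them equal: 15 - 6p = 4p - 3 → 18 = 10p, so p = 1.8 and Q = 4.2.
Δp = 1.8 − 3 = -1.2.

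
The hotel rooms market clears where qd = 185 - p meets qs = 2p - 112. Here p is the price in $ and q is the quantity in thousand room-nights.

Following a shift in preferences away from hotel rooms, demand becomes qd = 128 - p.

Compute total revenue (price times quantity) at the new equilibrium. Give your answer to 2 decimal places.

Before the shock: 185 - p = 2p - 112 ⇒ 297 = 3p ⇒ p = 99, q = 86.
After the shift, demand is qd = 128 - p and supply is qs = 2p - 112.
New equilibrium: 128 - p = 2p - 112 ⇒ 240 = 3p ⇒ p = 80, q = 48.
New expenditure = 80 × 48 = 3840.00.

3840.00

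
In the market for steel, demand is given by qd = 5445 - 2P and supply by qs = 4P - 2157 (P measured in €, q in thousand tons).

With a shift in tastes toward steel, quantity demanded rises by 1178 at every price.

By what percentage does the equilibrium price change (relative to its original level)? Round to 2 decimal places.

+15.50

Original equilibrium: 5445 - 2P = 4P - 2157 gives 7602 = 6P, so P = 1267 and q = 2911.
The new curves are qd = 6623 - 2P (demand) and qs = 4P - 2157 (supply).
New equilibrium: 6623 - 2P = 4P - 2157 ⇒ 8780 = 6P ⇒ P = 4390/3 ≈ 1463.3333, q = 11089/3 ≈ 3696.3333.
%ΔP = (1463.3333 − 1267) / 1267 × 100 = +15.50%.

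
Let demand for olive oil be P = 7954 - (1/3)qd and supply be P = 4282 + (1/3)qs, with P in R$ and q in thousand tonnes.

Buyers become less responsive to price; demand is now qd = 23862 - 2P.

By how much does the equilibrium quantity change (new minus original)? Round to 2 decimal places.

Original equilibrium: 23862 - 3P = 3P - 12846 gives 36708 = 6P, so P = 6118 and q = 5508.
With the change applied: demand qd = 23862 - 2P, supply qs = 3P - 12846.
Equate the new curves: 23862 - 2P = 3P - 12846, giving 36708 = 5P, P = 7341.6, q = 9178.8.
Δq = 9178.8 − 5508 = +3670.80.

+3670.80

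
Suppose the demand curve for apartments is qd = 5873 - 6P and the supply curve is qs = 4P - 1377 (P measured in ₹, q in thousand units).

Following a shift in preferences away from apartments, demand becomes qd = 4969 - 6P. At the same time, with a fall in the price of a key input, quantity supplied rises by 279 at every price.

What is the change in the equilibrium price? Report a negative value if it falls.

Original equilibrium: 5873 - 6P = 4P - 1377 gives 7250 = 10P, so P = 725 and q = 1523.
After the shift, demand is qd = 4969 - 6P and supply is qs = 4P - 1098.
New equilibrium: 4969 - 6P = 4P - 1098 ⇒ 6067 = 10P ⇒ P = 606.7, q = 1328.8.
ΔP = 606.7 − 725 = -118.3.

-118.3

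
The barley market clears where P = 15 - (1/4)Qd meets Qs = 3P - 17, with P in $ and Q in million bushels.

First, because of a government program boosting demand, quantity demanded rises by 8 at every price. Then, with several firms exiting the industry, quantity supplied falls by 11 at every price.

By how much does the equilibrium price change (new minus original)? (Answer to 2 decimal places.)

+2.71

Before the shock: 60 - 4P = 3P - 17 ⇒ 77 = 7P ⇒ P = 11, Q = 16.
After the shift, demand is Qd = 68 - 4P and supply is Qs = 3P - 28.
Setting them equal: 68 - 4P = 3P - 28 → 96 = 7P, so P = 96/7 ≈ 13.7143 and Q = 92/7 ≈ 13.1429.
ΔP = 13.7143 − 11 = +2.71.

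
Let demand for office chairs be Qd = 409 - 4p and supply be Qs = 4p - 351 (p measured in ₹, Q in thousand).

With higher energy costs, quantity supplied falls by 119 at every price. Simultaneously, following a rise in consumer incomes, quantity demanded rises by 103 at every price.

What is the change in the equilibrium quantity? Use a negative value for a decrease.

Initially, 409 - 4p = 4p - 351, so 760 = 8p and p = 95, Q = 29.
With the change applied: demand Qd = 512 - 4p, supply Qs = 4p - 470.
Clearing the new market: 512 - 4p = 4p - 470, so p = 122.75 and Q = 21.
ΔQ = 21 − 29 = -8.

-8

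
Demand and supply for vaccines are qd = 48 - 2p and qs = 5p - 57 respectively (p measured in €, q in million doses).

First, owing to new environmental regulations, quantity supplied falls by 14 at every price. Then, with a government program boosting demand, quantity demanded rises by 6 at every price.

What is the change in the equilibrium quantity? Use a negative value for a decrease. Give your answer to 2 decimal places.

+0.29

Initially, 48 - 2p = 5p - 57, so 105 = 7p and p = 15, q = 18.
With the change applied: demand qd = 54 - 2p, supply qs = 5p - 71.
New equilibrium: 54 - 2p = 5p - 71 ⇒ 125 = 7p ⇒ p = 125/7 ≈ 17.8571, q = 128/7 ≈ 18.2857.
Δq = 18.2857 − 18 = +0.29.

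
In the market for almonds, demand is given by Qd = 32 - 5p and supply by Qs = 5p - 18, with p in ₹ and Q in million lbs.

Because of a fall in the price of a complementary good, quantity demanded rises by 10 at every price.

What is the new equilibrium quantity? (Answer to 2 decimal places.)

Solve the original market: 32 - 5p = 5p - 18, hence p = 5 and Q = 7.
The new curves are Qd = 42 - 5p (demand) and Qs = 5p - 18 (supply).
Setting them equal: 42 - 5p = 5p - 18 → 60 = 10p, so p = 6 and Q = 12.

12.00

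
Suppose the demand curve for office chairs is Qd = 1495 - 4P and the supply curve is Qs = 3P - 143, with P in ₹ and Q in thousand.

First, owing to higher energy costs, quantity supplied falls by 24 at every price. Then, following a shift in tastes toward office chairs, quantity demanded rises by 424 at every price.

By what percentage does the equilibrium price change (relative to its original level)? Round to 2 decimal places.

+27.35

Initially, 1495 - 4P = 3P - 143, so 1638 = 7P and P = 234, Q = 559.
The new curves are Qd = 1919 - 4P (demand) and Qs = 3P - 167 (supply).
Clearing the new market: 1919 - 4P = 3P - 167, so P = 298 and Q = 727.
%ΔP = (298 − 234) / 234 × 100 = +27.35%.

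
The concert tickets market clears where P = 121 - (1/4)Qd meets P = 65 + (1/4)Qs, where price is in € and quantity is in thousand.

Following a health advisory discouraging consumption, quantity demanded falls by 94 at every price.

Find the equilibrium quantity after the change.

Before the shock: 484 - 4P = 4P - 260 ⇒ 744 = 8P ⇒ P = 93, Q = 112.
After the shift, demand is Qd = 390 - 4P and supply is Qs = 4P - 260.
Setting them equal: 390 - 4P = 4P - 260 → 650 = 8P, so P = 81.25 and Q = 65.

65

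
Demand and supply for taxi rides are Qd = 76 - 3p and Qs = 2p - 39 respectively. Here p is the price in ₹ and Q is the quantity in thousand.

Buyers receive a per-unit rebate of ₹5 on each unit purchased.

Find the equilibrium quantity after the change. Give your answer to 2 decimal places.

13.00

Original equilibrium: 76 - 3p = 2p - 39 gives 115 = 5p, so p = 23 and Q = 7.
Since buyers' out-of-pocket price is the market price minus the rebate, the effective demand curve becomes Qd = 91 - 3p.
Equate the new curves: 91 - 3p = 2p - 39, giving 130 = 5p, p = 26, Q = 13.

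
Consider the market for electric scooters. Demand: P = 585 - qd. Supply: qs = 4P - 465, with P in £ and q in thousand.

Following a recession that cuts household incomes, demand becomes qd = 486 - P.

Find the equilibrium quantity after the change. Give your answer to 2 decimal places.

Solve the original market: 585 - P = 4P - 465, hence P = 210 and q = 375.
After the shift, demand is qd = 486 - P and supply is qs = 4P - 465.
Clearing the new market: 486 - P = 4P - 465, so P = 190.2 and q = 295.8.

295.80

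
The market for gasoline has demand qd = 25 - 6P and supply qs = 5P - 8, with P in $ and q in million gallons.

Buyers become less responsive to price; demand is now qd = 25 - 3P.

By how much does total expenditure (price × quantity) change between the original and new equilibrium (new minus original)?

Initially, 25 - 6P = 5P - 8, so 33 = 11P and P = 3, q = 7.
The shock moves the curves to qd = 25 - 3P and qs = 5P - 8.
New equilibrium: 25 - 3P = 5P - 8 ⇒ 33 = 8P ⇒ P = 4.125, q = 12.625.
Expenditure moves from 3×7 = 21 to 4.125×12.625 = 52.078125; change = +31.078125.

+31.078125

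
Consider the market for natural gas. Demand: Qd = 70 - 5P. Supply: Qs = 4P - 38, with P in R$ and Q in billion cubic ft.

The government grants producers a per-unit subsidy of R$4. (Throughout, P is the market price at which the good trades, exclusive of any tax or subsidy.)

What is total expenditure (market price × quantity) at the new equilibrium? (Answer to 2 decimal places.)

Initially, 70 - 5P = 4P - 38, so 108 = 9P and P = 12, Q = 10.
Since sellers receive the price plus the subsidy, the effective supply curve becomes Qs = 4P - 22.
Setting them equal: 70 - 5P = 4P - 22 → 92 = 9P, so P = 92/9 ≈ 10.2222 and Q = 170/9 ≈ 18.8889.
New expenditure = 10.2222 × 18.8889 = 193.09.

193.09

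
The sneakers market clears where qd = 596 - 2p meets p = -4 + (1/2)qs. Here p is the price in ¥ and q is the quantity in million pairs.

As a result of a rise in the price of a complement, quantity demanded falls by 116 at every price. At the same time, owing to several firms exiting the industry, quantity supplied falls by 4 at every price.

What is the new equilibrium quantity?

Solve the original market: 596 - 2p = 2p + 8, hence p = 147 and q = 302.
With the change applied: demand qd = 480 - 2p, supply qs = 2p + 4.
Equate the new curves: 480 - 2p = 2p + 4, giving 476 = 4p, p = 119, q = 242.

242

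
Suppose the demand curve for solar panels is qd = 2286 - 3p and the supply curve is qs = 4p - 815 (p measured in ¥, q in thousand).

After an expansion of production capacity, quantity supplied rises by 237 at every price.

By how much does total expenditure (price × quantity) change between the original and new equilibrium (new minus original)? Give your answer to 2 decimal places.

+9155.94

Solve the original market: 2286 - 3p = 4p - 815, hence p = 443 and q = 957.
The new curves are qd = 2286 - 3p (demand) and qs = 4p - 578 (supply).
New equilibrium: 2286 - 3p = 4p - 578 ⇒ 2864 = 7p ⇒ p = 2864/7 ≈ 409.1429, q = 7410/7 ≈ 1058.5714.
Expenditure moves from 443×957 = 423951 to 409.1429×1058.5714 = 433106.9388; change = +9155.94.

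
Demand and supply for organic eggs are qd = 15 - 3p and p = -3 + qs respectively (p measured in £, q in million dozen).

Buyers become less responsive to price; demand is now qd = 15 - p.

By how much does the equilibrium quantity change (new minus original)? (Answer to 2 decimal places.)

Before the shock: 15 - 3p = p + 3 ⇒ 12 = 4p ⇒ p = 3, q = 6.
With the change applied: demand qd = 15 - p, supply qs = p + 3.
Equate the new curves: 15 - p = p + 3, giving 12 = 2p, p = 6, q = 9.
Δq = 9 − 6 = +3.00.

+3.00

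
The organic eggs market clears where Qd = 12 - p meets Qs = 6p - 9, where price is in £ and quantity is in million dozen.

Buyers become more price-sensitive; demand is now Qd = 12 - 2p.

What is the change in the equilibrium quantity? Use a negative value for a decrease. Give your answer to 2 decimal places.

-2.25

Initially, 12 - p = 6p - 9, so 21 = 7p and p = 3, Q = 9.
After the shift, demand is Qd = 12 - 2p and supply is Qs = 6p - 9.
Clearing the new market: 12 - 2p = 6p - 9, so p = 2.625 and Q = 6.75.
ΔQ = 6.75 − 9 = -2.25.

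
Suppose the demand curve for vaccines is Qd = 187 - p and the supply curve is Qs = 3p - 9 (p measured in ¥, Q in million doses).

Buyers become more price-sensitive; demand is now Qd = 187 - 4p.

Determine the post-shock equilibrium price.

Original equilibrium: 187 - p = 3p - 9 gives 196 = 4p, so p = 49 and Q = 138.
After the shift, demand is Qd = 187 - 4p and supply is Qs = 3p - 9.
Setting them equal: 187 - 4p = 3p - 9 → 196 = 7p, so p = 28 and Q = 75.

28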